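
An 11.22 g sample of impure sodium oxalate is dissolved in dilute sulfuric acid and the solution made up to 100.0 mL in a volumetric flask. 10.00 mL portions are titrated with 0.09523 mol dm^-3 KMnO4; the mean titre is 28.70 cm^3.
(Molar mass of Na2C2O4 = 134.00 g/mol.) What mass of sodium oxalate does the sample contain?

9.156 g

2 MnO4^- + 5 C2O4^2- + 16 H^+ → 2 Mn^2+ + 10 CO2 + 8 H2O
n(KMnO4) per titration = 0.02870 × 0.09523 = 2.733 × 10^-3 mol
From the 5:2 ratio, n(Na2C2O4) in each aliquot = 5/2 × 2.733 × 10^-3 = 6.833 × 10^-3 mol
n(Na2C2O4) in the whole flask = 6.833 × 10^-3 × 100.0/10.00 = 0.06833 mol
mass of Na2C2O4 = 0.06833 × 134.00 = 9.156 g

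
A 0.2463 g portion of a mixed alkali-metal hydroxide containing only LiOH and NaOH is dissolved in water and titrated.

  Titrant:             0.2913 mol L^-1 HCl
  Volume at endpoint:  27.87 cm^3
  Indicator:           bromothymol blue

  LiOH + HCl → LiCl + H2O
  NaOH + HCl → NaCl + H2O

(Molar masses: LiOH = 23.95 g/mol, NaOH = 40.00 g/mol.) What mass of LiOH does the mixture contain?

n(HCl) = 0.02787 × 0.2913 = 8.119 × 10^-3 mol
Let x = n(LiOH), y = n(NaOH).
Titrant: 1x + 1y = 8.119 × 10^-3;  mass: 23.95x + 40.00y = 0.2463
Solving, x = 4.887 × 10^-3 mol, y = 3.231 × 10^-3 mol
mass of LiOH = 4.887 × 10^-3 × 23.95 = 0.1171 g

0.1171 g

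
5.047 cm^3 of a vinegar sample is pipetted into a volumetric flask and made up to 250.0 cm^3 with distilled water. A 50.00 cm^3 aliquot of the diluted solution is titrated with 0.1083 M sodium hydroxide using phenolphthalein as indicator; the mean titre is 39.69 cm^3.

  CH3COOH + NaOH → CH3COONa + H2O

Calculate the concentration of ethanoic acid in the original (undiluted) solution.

4.258 M

n(NaOH) = 0.03969 × 0.1083 = 4.298 × 10^-3 mol
n(CH3COOH) in the aliquot = 4.298 × 10^-3 mol (1:1 ratio)
[CH3COOH]_dilute = 4.298 × 10^-3 / 0.05000 = 0.08597 mol/L
Dilution factor = 250.0 / 5.047 = 49.53
[CH3COOH]_stock = 0.08597 × 49.53 = 4.258 mol/L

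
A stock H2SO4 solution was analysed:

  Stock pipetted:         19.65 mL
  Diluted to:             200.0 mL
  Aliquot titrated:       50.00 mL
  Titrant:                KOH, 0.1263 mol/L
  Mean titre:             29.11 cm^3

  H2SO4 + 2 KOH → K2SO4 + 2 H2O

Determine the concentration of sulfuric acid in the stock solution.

0.3742 mol/L

n(KOH) = 0.02911 × 0.1263 = 3.677 × 10^-3 mol
From the 1:2 ratio, n(H2SO4) in the aliquot = 1/2 × 3.677 × 10^-3 = 1.838 × 10^-3 mol
[H2SO4]_dilute = 1.838 × 10^-3 / 0.05000 = 0.03677 mol/L
Dilution factor = 200.0 / 19.65 = 10.18
[H2SO4]_stock = 0.03677 × 10.18 = 0.3742 mol/L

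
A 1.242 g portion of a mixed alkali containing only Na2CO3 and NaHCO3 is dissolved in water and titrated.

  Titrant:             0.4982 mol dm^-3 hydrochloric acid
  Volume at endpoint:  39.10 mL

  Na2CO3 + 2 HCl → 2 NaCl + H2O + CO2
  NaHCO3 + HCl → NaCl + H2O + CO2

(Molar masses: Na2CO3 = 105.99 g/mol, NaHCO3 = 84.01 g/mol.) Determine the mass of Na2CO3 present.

n(HCl) = 0.03910 × 0.4982 = 0.01948 mol
Let x = n(Na2CO3), y = n(NaHCO3).
Titrant: 2x + 1y = 0.01948;  mass: 105.99x + 84.01y = 1.242
Solving, x = 6.360 × 10^-3 mol, y = 6.761 × 10^-3 mol
mass of Na2CO3 = 6.360 × 10^-3 × 105.99 = 0.6740 g

0.6740 g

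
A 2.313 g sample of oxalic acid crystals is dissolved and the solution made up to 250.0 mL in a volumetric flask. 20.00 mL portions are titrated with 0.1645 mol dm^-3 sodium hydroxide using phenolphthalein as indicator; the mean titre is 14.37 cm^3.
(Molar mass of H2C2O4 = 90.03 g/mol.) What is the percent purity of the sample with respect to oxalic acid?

57.51 %

H2C2O4 + 2 NaOH → Na2C2O4 + 2 H2O
n(NaOH) per titration = 0.01437 × 0.1645 = 2.364 × 10^-3 mol
From the 1:2 ratio, n(H2C2O4) in each aliquot = 1/2 × 2.364 × 10^-3 = 1.182 × 10^-3 mol
n(H2C2O4) in the whole flask = 1.182 × 10^-3 × 250.0/20.00 = 0.01477 mol
mass of H2C2O4 = 0.01477 × 90.03 = 1.330 g
% H2C2O4 = 1.330 / 2.313 × 100 = 57.51 %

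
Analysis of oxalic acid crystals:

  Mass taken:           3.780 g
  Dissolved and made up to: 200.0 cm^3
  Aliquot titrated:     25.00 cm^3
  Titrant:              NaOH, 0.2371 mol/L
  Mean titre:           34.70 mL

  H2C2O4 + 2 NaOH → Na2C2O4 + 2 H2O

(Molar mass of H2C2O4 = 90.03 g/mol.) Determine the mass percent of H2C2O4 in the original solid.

78.38 %

n(NaOH) per titration = 0.03470 × 0.2371 = 8.227 × 10^-3 mol
From the 1:2 ratio, n(H2C2O4) in each aliquot = 1/2 × 8.227 × 10^-3 = 4.114 × 10^-3 mol
n(H2C2O4) in the whole flask = 4.114 × 10^-3 × 200.0/25.00 = 0.03291 mol
mass of H2C2O4 = 0.03291 × 90.03 = 2.963 g
% H2C2O4 = 2.963 / 3.780 × 100 = 78.38 %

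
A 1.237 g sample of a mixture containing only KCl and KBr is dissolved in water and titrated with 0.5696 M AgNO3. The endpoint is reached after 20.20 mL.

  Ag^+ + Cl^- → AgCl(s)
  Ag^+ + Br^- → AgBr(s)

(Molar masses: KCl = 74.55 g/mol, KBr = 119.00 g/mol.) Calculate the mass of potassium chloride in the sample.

n(AgNO3) = 0.02020 × 0.5696 = 0.01151 mol
Let x = n(KCl), y = n(KBr).
Titrant: 1x + 1y = 0.01151;  mass: 74.55x + 119.00y = 1.237
Solving, x = 2.974 × 10^-3 mol, y = 8.532 × 10^-3 mol
mass of KCl = 2.974 × 10^-3 × 74.55 = 0.2217 g

0.2217 g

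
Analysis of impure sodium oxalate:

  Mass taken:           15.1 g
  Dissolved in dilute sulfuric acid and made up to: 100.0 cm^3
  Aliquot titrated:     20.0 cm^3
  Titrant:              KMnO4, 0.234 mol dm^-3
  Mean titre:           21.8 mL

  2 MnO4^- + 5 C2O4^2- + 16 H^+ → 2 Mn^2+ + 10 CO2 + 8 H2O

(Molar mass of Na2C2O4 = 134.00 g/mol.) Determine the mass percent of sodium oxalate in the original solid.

n(KMnO4) per titration = 0.0218 × 0.234 = 5.10 × 10^-3 mol
From the 5:2 ratio, n(Na2C2O4) in each aliquot = 5/2 × 5.10 × 10^-3 = 0.0128 mol
n(Na2C2O4) in the whole flask = 0.0128 × 100.0/20.0 = 0.0638 mol
mass of Na2C2O4 = 0.0638 × 134.00 = 8.54 g
% Na2C2O4 = 8.54 / 15.1 × 100 = 56.6 %

56.6 %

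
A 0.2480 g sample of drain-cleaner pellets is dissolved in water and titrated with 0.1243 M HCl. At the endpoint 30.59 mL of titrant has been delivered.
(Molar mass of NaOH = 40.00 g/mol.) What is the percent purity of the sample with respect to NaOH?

61.33 %

NaOH + HCl → NaCl + H2O
n(HCl) = 0.03059 L × 0.1243 mol/L = 3.802 × 10^-3 mol
n(NaOH) = 3.802 × 10^-3 mol (1:1 ratio)
mass of NaOH = 3.802 × 10^-3 × 40.00 g/mol = 0.1521 g
% NaOH = 0.1521 / 0.2480 × 100 = 61.33 %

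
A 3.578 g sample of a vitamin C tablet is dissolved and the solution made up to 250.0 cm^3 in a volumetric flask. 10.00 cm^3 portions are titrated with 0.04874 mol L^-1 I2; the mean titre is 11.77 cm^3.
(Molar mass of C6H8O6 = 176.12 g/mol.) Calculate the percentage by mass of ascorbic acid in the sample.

70.59 %

C6H8O6 + I2 → C6H6O6 + 2 HI
n(I2) per titration = 0.01177 × 0.04874 = 5.737 × 10^-4 mol
n(C6H8O6) in each aliquot = 5.737 × 10^-4 mol (1:1 ratio)
n(C6H8O6) in the whole flask = 5.737 × 10^-4 × 250.0/10.00 = 0.01434 mol
mass of C6H8O6 = 0.01434 × 176.12 = 2.526 g
% C6H8O6 = 2.526 / 3.578 × 100 = 70.59 %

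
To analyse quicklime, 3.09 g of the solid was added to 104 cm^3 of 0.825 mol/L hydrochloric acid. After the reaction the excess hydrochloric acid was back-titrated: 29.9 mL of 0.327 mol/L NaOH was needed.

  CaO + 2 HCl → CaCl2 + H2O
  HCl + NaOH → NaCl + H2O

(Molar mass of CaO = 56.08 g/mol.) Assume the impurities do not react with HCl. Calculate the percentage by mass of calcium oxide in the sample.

69.0 %

n(HCl) added = 0.104 × 0.825 = 0.0858 mol
n(NaOH) used in back-titration = 0.0299 × 0.327 = 9.78 × 10^-3 mol
n(HCl) left over = 9.78 × 10^-3 mol (1:1 ratio)
n(HCl) consumed by analyte = 0.0858 − 9.78 × 10^-3 = 0.0760 mol
From the 1:2 ratio, n(CaO) = 1/2 × 0.0760 = 0.0380 mol
mass of CaO = 0.0380 × 56.08 = 2.13 g
% CaO = 2.13 / 3.09 × 100 = 69.0 %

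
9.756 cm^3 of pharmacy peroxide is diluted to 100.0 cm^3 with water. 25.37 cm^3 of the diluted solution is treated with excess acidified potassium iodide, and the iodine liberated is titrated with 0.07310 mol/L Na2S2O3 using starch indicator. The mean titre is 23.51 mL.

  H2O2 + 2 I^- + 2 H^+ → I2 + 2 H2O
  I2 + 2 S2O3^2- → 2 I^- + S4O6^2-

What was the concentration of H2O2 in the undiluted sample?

n(S2O3^2-) = 0.02351 × 0.07310 = 1.719 × 10^-3 mol
n(I2) = n(S2O3^2-)/2 = 8.593 × 10^-4 mol
n(H2O2) in the aliquot = 8.593 × 10^-4 mol (1:1 ratio)
[H2O2]_dilute = 8.593 × 10^-4 / 0.02537 = 0.03387 mol/L
[H2O2]_original = 0.03387 × 100.0/9.756 = 0.3472 mol/L

0.3472 mol/L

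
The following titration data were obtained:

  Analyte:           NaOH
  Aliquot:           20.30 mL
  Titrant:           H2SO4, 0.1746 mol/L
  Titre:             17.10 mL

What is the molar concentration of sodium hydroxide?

0.2942 mol/L

2 NaOH + H2SO4 → Na2SO4 + 2 H2O
n(H2SO4) = 0.01710 L × 0.1746 mol/L = 2.986 × 10^-3 mol
From the 2:1 mole ratio, n(NaOH) = 2/1 × 2.986 × 10^-3 = 5.971 × 10^-3 mol
[NaOH] = 5.971 × 10^-3 mol / 0.02030 L = 0.2942 mol/L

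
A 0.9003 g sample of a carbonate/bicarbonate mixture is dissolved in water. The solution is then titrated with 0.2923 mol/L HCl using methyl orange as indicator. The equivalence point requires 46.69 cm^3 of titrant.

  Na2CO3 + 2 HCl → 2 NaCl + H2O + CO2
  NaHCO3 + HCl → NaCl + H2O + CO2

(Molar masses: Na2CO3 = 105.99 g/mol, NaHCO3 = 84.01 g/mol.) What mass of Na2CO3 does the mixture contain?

0.4207 g

n(HCl) = 0.04669 × 0.2923 = 0.01365 mol
Let x = n(Na2CO3), y = n(NaHCO3).
Titrant: 2x + 1y = 0.01365;  mass: 105.99x + 84.01y = 0.9003
Solving, x = 3.969 × 10^-3 mol, y = 5.709 × 10^-3 mol
mass of Na2CO3 = 3.969 × 10^-3 × 105.99 = 0.4207 g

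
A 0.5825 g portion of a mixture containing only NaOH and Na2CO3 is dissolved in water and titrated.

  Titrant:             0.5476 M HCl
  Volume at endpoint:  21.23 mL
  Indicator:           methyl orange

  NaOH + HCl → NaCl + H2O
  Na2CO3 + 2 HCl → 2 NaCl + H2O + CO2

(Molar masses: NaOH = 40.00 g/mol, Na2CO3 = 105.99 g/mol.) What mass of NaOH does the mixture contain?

n(HCl) = 0.02123 × 0.5476 = 0.01163 mol
Let x = n(NaOH), y = n(Na2CO3).
Titrant: 1x + 2y = 0.01163;  mass: 40.00x + 105.99y = 0.5825
Solving, x = 2.585 × 10^-3 mol, y = 4.520 × 10^-3 mol
mass of NaOH = 2.585 × 10^-3 × 40.00 = 0.1034 g

0.1034 g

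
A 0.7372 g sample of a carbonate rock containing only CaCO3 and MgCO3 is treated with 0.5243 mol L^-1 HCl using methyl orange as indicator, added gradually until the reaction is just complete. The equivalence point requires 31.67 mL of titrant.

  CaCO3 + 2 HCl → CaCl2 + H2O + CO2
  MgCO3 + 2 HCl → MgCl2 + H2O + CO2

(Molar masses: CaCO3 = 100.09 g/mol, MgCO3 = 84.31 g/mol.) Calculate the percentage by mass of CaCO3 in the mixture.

n(HCl) = 0.03167 × 0.5243 = 0.01660 mol
Let x = n(CaCO3), y = n(MgCO3).
Titrant: 2x + 2y = 0.01660;  mass: 100.09x + 84.31y = 0.7372
Solving, x = 2.360 × 10^-3 mol, y = 5.943 × 10^-3 mol
mass of CaCO3 = 2.360 × 10^-3 × 100.09 = 0.2362 g
% CaCO3 = 0.2362 / 0.7372 × 100 = 32.04 %

32.04 %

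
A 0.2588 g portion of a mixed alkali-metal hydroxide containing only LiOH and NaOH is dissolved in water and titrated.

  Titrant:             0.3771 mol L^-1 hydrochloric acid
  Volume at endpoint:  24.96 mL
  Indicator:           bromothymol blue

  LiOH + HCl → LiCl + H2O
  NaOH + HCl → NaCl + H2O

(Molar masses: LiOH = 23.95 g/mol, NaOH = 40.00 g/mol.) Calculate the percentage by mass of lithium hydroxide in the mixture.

n(HCl) = 0.02496 × 0.3771 = 9.412 × 10^-3 mol
Let x = n(LiOH), y = n(NaOH).
Titrant: 1x + 1y = 9.412 × 10^-3;  mass: 23.95x + 40.00y = 0.2588
Solving, x = 7.333 × 10^-3 mol, y = 2.079 × 10^-3 mol
mass of LiOH = 7.333 × 10^-3 × 23.95 = 0.1756 g
% LiOH = 0.1756 / 0.2588 × 100 = 67.86 %

67.86 %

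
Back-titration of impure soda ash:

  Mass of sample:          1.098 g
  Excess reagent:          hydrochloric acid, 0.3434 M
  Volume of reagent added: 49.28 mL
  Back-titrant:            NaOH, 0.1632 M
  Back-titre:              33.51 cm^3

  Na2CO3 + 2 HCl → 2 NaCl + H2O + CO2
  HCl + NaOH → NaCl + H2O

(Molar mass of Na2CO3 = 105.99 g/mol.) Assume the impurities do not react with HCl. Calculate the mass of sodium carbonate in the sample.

0.6070 g

n(HCl) added = 0.04928 × 0.3434 = 0.01692 mol
n(NaOH) used in back-titration = 0.03351 × 0.1632 = 5.469 × 10^-3 mol
n(HCl) left over = 5.469 × 10^-3 mol (1:1 ratio)
n(HCl) consumed by analyte = 0.01692 − 5.469 × 10^-3 = 0.01145 mol
From the 1:2 ratio, n(Na2CO3) = 1/2 × 0.01145 = 5.727 × 10^-3 mol
mass of Na2CO3 = 5.727 × 10^-3 × 105.99 = 0.6070 g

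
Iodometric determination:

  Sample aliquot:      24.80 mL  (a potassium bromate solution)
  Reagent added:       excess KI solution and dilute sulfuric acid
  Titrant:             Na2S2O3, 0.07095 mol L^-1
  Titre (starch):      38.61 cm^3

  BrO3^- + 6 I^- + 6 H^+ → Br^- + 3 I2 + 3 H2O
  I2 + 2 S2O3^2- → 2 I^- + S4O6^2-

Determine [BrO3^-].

n(S2O3^2-) = 0.03861 × 0.07095 = 2.739 × 10^-3 mol
n(I2) = n(S2O3^2-)/2 = 1.370 × 10^-3 mol
From the 1:3 ratio, n(BrO3^-) in the aliquot = 1/3 × 1.370 × 10^-3 = 4.566 × 10^-4 mol
[BrO3^-] = 4.566 × 10^-4 / 0.02480 = 0.01841 mol/L

0.01841 mol/L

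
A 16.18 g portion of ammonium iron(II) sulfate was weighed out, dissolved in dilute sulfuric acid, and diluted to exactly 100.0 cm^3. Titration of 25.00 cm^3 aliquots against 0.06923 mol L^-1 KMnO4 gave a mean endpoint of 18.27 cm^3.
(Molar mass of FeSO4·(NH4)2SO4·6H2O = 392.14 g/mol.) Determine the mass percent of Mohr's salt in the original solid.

61.31 %

MnO4^- + 5 Fe^2+ + 8 H^+ → Mn^2+ + 5 Fe^3+ + 4 H2O
n(KMnO4) per titration = 0.01827 × 0.06923 = 1.265 × 10^-3 mol
From the 5:1 ratio, n(FeSO4·(NH4)2SO4·6H2O) in each aliquot = 5/1 × 1.265 × 10^-3 = 6.324 × 10^-3 mol
n(FeSO4·(NH4)2SO4·6H2O) in the whole flask = 6.324 × 10^-3 × 100.0/25.00 = 0.02530 mol
mass of FeSO4·(NH4)2SO4·6H2O = 0.02530 × 392.14 = 9.920 g
% FeSO4·(NH4)2SO4·6H2O = 9.920 / 16.18 × 100 = 61.31 %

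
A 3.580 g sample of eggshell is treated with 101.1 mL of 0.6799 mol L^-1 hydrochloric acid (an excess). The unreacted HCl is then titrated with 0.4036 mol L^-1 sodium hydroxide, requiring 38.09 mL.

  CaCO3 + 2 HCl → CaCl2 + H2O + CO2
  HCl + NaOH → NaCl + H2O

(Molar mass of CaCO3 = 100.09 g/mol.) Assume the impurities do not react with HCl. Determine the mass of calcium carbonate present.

2.671 g

n(HCl) added = 0.1011 × 0.6799 = 0.06874 mol
n(NaOH) used in back-titration = 0.03809 × 0.4036 = 0.01537 mol
n(HCl) left over = 0.01537 mol (1:1 ratio)
n(HCl) consumed by analyte = 0.06874 − 0.01537 = 0.05336 mol
From the 1:2 ratio, n(CaCO3) = 1/2 × 0.05336 = 0.02668 mol
mass of CaCO3 = 0.02668 × 100.09 = 2.671 g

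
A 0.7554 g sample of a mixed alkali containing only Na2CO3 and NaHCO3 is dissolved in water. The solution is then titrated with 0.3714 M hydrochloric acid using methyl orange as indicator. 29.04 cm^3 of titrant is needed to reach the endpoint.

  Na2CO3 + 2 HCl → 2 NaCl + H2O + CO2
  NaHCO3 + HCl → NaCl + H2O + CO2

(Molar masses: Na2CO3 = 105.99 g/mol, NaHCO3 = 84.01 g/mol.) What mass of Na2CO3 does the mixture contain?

n(HCl) = 0.02904 × 0.3714 = 0.01079 mol
Let x = n(Na2CO3), y = n(NaHCO3).
Titrant: 2x + 1y = 0.01079;  mass: 105.99x + 84.01y = 0.7554
Solving, x = 2.429 × 10^-3 mol, y = 5.927 × 10^-3 mol
mass of Na2CO3 = 2.429 × 10^-3 × 105.99 = 0.2575 g

0.2575 g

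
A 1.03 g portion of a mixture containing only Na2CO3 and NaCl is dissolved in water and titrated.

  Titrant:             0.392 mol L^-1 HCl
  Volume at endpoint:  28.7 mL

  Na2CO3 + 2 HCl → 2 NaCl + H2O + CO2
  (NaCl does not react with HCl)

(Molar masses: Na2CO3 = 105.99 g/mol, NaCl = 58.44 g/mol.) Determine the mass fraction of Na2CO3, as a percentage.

57.9 %

n(HCl) = 0.0287 × 0.392 = 0.0113 mol
Let x = n(Na2CO3), y = n(NaCl).
Titrant: 2x = 0.0113;  mass: 105.99x + 58.44y = 1.03
Solving, x = 5.63 × 10^-3 mol, y = 7.42 × 10^-3 mol
mass of Na2CO3 = 5.63 × 10^-3 × 105.99 = 0.596 g
% Na2CO3 = 0.596 / 1.03 × 100 = 57.9 %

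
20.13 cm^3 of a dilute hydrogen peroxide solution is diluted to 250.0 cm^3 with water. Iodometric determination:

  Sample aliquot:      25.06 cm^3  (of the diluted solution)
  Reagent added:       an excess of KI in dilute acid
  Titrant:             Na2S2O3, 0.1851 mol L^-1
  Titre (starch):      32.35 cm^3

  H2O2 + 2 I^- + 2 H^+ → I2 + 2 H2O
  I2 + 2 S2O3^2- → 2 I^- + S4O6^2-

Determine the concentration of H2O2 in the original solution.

n(S2O3^2-) = 0.03235 × 0.1851 = 5.988 × 10^-3 mol
n(I2) = n(S2O3^2-)/2 = 2.994 × 10^-3 mol
n(H2O2) in the aliquot = 2.994 × 10^-3 mol (1:1 ratio)
[H2O2]_dilute = 2.994 × 10^-3 / 0.02506 = 0.1195 mol/L
[H2O2]_original = 0.1195 × 250.0/20.13 = 1.484 mol/L

1.484 mol/L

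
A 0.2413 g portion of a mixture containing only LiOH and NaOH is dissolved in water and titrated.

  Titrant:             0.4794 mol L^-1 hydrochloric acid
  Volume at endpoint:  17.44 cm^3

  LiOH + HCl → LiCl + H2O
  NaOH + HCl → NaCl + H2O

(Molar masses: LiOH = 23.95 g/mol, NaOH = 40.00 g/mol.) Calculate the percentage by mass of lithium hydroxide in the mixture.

57.59 %

n(HCl) = 0.01744 × 0.4794 = 8.361 × 10^-3 mol
Let x = n(LiOH), y = n(NaOH).
Titrant: 1x + 1y = 8.361 × 10^-3;  mass: 23.95x + 40.00y = 0.2413
Solving, x = 5.802 × 10^-3 mol, y = 2.558 × 10^-3 mol
mass of LiOH = 5.802 × 10^-3 × 23.95 = 0.1390 g
% LiOH = 0.1390 / 0.2413 × 100 = 57.59 %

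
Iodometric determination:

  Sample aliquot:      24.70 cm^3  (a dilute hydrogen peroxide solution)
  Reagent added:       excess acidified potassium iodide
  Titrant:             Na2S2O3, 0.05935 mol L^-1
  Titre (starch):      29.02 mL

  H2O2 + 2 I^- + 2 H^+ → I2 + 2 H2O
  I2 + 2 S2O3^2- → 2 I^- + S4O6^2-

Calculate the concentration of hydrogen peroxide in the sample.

n(S2O3^2-) = 0.02902 × 0.05935 = 1.722 × 10^-3 mol
n(I2) = n(S2O3^2-)/2 = 8.612 × 10^-4 mol
n(H2O2) in the aliquot = 8.612 × 10^-4 mol (1:1 ratio)
[H2O2] = 8.612 × 10^-4 / 0.02470 = 0.03487 mol/L

0.03487 mol/L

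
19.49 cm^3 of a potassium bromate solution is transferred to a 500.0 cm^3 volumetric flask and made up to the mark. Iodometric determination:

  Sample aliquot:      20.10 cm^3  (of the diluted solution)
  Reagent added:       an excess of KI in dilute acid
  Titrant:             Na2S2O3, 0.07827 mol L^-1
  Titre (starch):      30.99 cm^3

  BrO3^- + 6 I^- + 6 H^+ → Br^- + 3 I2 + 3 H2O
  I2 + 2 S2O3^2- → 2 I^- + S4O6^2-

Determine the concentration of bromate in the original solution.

n(S2O3^2-) = 0.03099 × 0.07827 = 2.426 × 10^-3 mol
n(I2) = n(S2O3^2-)/2 = 1.213 × 10^-3 mol
From the 1:3 ratio, n(BrO3^-) in the aliquot = 1/3 × 1.213 × 10^-3 = 4.043 × 10^-4 mol
[BrO3^-]_dilute = 4.043 × 10^-4 / 0.02010 = 0.02011 mol/L
[BrO3^-]_original = 0.02011 × 500.0/19.49 = 0.5160 mol/L

0.5160 mol/L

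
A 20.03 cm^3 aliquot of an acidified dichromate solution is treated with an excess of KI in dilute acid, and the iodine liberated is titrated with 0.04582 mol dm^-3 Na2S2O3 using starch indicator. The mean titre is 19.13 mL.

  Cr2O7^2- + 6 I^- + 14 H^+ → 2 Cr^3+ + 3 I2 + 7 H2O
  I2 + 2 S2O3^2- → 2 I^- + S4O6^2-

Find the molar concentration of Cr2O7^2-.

n(S2O3^2-) = 0.01913 × 0.04582 = 8.765 × 10^-4 mol
n(I2) = n(S2O3^2-)/2 = 4.383 × 10^-4 mol
From the 1:3 ratio, n(Cr2O7^2-) in the aliquot = 1/3 × 4.383 × 10^-4 = 1.461 × 10^-4 mol
[Cr2O7^2-] = 1.461 × 10^-4 / 0.02003 = 0.007294 mol/L

0.007294 mol/L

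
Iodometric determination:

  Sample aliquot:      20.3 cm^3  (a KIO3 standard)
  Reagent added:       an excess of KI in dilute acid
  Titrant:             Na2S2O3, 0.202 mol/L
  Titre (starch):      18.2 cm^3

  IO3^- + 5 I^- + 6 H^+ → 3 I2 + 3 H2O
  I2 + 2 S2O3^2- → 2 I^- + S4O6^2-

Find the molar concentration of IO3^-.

0.0302 mol/L

n(S2O3^2-) = 0.0182 × 0.202 = 3.68 × 10^-3 mol
n(I2) = n(S2O3^2-)/2 = 1.84 × 10^-3 mol
From the 1:3 ratio, n(IO3^-) in the aliquot = 1/3 × 1.84 × 10^-3 = 6.13 × 10^-4 mol
[IO3^-] = 6.13 × 10^-4 / 0.0203 = 0.0302 mol/L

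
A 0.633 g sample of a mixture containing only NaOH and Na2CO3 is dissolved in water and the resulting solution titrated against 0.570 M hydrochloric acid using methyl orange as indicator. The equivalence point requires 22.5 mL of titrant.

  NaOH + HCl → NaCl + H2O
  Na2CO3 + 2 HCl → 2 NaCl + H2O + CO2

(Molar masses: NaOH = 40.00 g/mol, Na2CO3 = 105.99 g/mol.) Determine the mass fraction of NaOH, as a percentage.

n(HCl) = 0.0225 × 0.570 = 0.0128 mol
Let x = n(NaOH), y = n(Na2CO3).
Titrant: 1x + 2y = 0.0128;  mass: 40.00x + 105.99y = 0.633
Solving, x = 3.59 × 10^-3 mol, y = 4.62 × 10^-3 mol
mass of NaOH = 3.59 × 10^-3 × 40.00 = 0.144 g
% NaOH = 0.144 / 0.633 × 100 = 22.7 %

22.7 %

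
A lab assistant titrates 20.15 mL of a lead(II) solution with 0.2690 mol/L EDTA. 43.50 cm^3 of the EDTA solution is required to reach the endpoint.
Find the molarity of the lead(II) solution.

Pb^2+ + EDTA^4- → [Pb(EDTA)]^2-
n(EDTA) = 0.04350 L × 0.2690 mol/L = 0.01170 mol
n(Pb2+) = 0.01170 mol (1:1 mole ratio)
[Pb2+] = 0.01170 mol / 0.02015 L = 0.5807 mol/L

0.5807 mol/L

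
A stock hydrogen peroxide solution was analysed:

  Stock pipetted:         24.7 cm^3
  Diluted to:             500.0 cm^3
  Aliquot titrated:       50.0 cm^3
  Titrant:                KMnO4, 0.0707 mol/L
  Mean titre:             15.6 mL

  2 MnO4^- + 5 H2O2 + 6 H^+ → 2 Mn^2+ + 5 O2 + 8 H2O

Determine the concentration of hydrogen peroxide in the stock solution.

n(KMnO4) = 0.0156 × 0.0707 = 1.10 × 10^-3 mol
From the 5:2 ratio, n(H2O2) in the aliquot = 5/2 × 1.10 × 10^-3 = 2.76 × 10^-3 mol
[H2O2]_dilute = 2.76 × 10^-3 / 0.0500 = 0.0551 mol/L
Dilution factor = 500.0 / 24.7 = 20.24
[H2O2]_stock = 0.0551 × 20.24 = 1.12 mol/L

1.12 mol/L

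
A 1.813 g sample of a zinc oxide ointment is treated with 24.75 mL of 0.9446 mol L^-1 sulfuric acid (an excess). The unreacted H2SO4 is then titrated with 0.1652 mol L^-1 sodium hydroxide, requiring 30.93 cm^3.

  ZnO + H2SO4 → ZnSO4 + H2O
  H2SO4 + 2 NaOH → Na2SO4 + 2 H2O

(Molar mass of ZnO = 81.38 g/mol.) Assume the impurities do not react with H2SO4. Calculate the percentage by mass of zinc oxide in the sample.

93.47 %

n(H2SO4) added = 0.02475 × 0.9446 = 0.02338 mol
n(NaOH) used in back-titration = 0.03093 × 0.1652 = 5.110 × 10^-3 mol
From the 1:2 ratio, n(H2SO4) left over = 1/2 × 5.110 × 10^-3 = 2.555 × 10^-3 mol
n(H2SO4) consumed by analyte = 0.02338 − 2.555 × 10^-3 = 0.02082 mol
n(ZnO) = 0.02082 mol (1:1 ratio)
mass of ZnO = 0.02082 × 81.38 = 1.695 g
% ZnO = 1.695 / 1.813 × 100 = 93.47 %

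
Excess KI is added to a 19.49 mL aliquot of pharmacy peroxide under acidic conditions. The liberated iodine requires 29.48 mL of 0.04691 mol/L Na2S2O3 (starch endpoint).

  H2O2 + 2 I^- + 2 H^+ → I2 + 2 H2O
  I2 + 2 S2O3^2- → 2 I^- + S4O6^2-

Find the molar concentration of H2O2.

n(S2O3^2-) = 0.02948 × 0.04691 = 1.383 × 10^-3 mol
n(I2) = n(S2O3^2-)/2 = 6.915 × 10^-4 mol
n(H2O2) in the aliquot = 6.915 × 10^-4 mol (1:1 ratio)
[H2O2] = 6.915 × 10^-4 / 0.01949 = 0.03548 mol/L

0.03548 mol/L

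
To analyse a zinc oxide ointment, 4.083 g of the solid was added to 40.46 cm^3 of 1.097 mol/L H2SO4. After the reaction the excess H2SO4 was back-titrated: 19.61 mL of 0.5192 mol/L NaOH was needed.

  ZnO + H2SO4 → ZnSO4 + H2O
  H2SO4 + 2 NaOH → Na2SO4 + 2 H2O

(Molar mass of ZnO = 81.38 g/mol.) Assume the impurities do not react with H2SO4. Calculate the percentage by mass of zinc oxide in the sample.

78.32 %

n(H2SO4) added = 0.04046 × 1.097 = 0.04438 mol
n(NaOH) used in back-titration = 0.01961 × 0.5192 = 0.01018 mol
From the 1:2 ratio, n(H2SO4) left over = 1/2 × 0.01018 = 5.091 × 10^-3 mol
n(H2SO4) consumed by analyte = 0.04438 − 5.091 × 10^-3 = 0.03929 mol
n(ZnO) = 0.03929 mol (1:1 ratio)
mass of ZnO = 0.03929 × 81.38 = 3.198 g
% ZnO = 3.198 / 4.083 × 100 = 78.32 %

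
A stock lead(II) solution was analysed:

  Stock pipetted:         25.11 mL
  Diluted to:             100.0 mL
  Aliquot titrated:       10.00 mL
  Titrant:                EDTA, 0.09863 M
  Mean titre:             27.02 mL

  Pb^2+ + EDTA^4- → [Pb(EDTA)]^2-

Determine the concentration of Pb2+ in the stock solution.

1.061 M

n(EDTA) = 0.02702 × 0.09863 = 2.665 × 10^-3 mol
n(Pb2+) in the aliquot = 2.665 × 10^-3 mol (1:1 ratio)
[Pb2+]_dilute = 2.665 × 10^-3 / 0.01000 = 0.2665 mol/L
Dilution factor = 100.0 / 25.11 = 3.982
[Pb2+]_stock = 0.2665 × 3.982 = 1.061 mol/L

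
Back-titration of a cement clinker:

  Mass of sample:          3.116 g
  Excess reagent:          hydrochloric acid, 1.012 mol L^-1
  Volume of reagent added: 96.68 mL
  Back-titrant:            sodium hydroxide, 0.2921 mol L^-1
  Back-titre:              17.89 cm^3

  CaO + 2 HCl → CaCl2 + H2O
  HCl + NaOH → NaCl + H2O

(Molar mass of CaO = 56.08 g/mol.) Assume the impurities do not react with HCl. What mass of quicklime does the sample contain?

n(HCl) added = 0.09668 × 1.012 = 0.09784 mol
n(NaOH) used in back-titration = 0.01789 × 0.2921 = 5.226 × 10^-3 mol
n(HCl) left over = 5.226 × 10^-3 mol (1:1 ratio)
n(HCl) consumed by analyte = 0.09784 − 5.226 × 10^-3 = 0.09261 mol
From the 1:2 ratio, n(CaO) = 1/2 × 0.09261 = 0.04631 mol
mass of CaO = 0.04631 × 56.08 = 2.597 g

2.597 g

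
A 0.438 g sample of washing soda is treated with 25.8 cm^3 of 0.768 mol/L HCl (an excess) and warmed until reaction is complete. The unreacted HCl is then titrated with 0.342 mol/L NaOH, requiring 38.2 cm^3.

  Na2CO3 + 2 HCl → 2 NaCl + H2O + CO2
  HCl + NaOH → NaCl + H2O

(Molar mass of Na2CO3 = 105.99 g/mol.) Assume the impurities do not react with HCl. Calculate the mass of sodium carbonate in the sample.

0.358 g

n(HCl) added = 0.0258 × 0.768 = 0.0198 mol
n(NaOH) used in back-titration = 0.0382 × 0.342 = 0.0131 mol
n(HCl) left over = 0.0131 mol (1:1 ratio)
n(HCl) consumed by analyte = 0.0198 − 0.0131 = 6.75 × 10^-3 mol
From the 1:2 ratio, n(Na2CO3) = 1/2 × 6.75 × 10^-3 = 3.38 × 10^-3 mol
mass of Na2CO3 = 3.38 × 10^-3 × 105.99 = 0.358 g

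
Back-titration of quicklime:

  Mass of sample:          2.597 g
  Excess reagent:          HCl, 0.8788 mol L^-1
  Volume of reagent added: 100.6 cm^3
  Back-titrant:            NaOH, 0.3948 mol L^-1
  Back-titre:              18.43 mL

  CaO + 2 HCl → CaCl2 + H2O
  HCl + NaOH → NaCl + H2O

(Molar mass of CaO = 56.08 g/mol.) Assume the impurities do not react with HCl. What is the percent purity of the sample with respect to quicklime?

87.60 %

n(HCl) added = 0.1006 × 0.8788 = 0.08841 mol
n(NaOH) used in back-titration = 0.01843 × 0.3948 = 7.276 × 10^-3 mol
n(HCl) left over = 7.276 × 10^-3 mol (1:1 ratio)
n(HCl) consumed by analyte = 0.08841 − 7.276 × 10^-3 = 0.08113 mol
From the 1:2 ratio, n(CaO) = 1/2 × 0.08113 = 0.04057 mol
mass of CaO = 0.04057 × 56.08 = 2.275 g
% CaO = 2.275 / 2.597 × 100 = 87.60 %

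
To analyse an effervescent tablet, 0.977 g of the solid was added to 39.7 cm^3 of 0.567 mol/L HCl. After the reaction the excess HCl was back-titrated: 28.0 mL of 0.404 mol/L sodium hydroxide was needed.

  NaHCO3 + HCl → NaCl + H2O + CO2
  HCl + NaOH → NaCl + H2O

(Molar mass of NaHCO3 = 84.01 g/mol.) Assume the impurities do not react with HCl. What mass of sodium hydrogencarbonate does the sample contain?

n(HCl) added = 0.0397 × 0.567 = 0.0225 mol
n(NaOH) used in back-titration = 0.0280 × 0.404 = 0.0113 mol
n(HCl) left over = 0.0113 mol (1:1 ratio)
n(HCl) consumed by analyte = 0.0225 − 0.0113 = 0.0112 mol
n(NaHCO3) = 0.0112 mol (1:1 ratio)
mass of NaHCO3 = 0.0112 × 84.01 = 0.941 g

0.941 g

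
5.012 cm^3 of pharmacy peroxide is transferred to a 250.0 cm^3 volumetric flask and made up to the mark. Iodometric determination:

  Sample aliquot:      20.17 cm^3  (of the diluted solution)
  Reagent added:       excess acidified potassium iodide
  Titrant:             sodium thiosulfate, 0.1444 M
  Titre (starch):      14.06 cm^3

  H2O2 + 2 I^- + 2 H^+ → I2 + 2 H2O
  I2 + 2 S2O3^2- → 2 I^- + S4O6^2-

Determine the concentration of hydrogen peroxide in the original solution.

n(S2O3^2-) = 0.01406 × 0.1444 = 2.030 × 10^-3 mol
n(I2) = n(S2O3^2-)/2 = 1.015 × 10^-3 mol
n(H2O2) in the aliquot = 1.015 × 10^-3 mol (1:1 ratio)
[H2O2]_dilute = 1.015 × 10^-3 / 0.02017 = 0.05033 mol/L
[H2O2]_original = 0.05033 × 250.0/5.012 = 2.510 mol/L

2.510 M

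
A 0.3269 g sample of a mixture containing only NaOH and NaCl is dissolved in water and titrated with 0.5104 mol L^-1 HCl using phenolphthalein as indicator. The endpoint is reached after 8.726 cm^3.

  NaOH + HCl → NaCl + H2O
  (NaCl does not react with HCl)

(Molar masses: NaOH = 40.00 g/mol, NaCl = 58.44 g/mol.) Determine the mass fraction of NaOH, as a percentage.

54.50 %

n(HCl) = 0.008726 × 0.5104 = 4.454 × 10^-3 mol
Let x = n(NaOH), y = n(NaCl).
Titrant: 1x = 4.454 × 10^-3;  mass: 40.00x + 58.44y = 0.3269
Solving, x = 4.454 × 10^-3 mol, y = 2.545 × 10^-3 mol
mass of NaOH = 4.454 × 10^-3 × 40.00 = 0.1782 g
% NaOH = 0.1782 / 0.3269 × 100 = 54.50 %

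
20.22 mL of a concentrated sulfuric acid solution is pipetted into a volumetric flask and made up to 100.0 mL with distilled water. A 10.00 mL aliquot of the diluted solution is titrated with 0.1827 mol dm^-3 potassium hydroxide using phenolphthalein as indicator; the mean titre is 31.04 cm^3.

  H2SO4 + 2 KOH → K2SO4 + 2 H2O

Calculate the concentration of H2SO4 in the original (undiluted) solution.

1.402 mol/L

n(KOH) = 0.03104 × 0.1827 = 5.671 × 10^-3 mol
From the 1:2 ratio, n(H2SO4) in the aliquot = 1/2 × 5.671 × 10^-3 = 2.836 × 10^-3 mol
[H2SO4]_dilute = 2.836 × 10^-3 / 0.01000 = 0.2836 mol/L
Dilution factor = 100.0 / 20.22 = 4.946
[H2SO4]_stock = 0.2836 × 4.946 = 1.402 mol/L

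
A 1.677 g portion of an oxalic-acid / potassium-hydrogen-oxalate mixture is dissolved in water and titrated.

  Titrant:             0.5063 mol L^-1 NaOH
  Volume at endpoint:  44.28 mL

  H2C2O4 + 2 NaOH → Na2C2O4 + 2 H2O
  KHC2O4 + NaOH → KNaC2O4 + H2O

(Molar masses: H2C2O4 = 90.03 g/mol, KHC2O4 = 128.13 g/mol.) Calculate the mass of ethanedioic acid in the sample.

n(NaOH) = 0.04428 × 0.5063 = 0.02242 mol
Let x = n(H2C2O4), y = n(KHC2O4).
Titrant: 2x + 1y = 0.02242;  mass: 90.03x + 128.13y = 1.677
Solving, x = 7.192 × 10^-3 mol, y = 8.035 × 10^-3 mol
mass of H2C2O4 = 7.192 × 10^-3 × 90.03 = 0.6475 g

0.6475 g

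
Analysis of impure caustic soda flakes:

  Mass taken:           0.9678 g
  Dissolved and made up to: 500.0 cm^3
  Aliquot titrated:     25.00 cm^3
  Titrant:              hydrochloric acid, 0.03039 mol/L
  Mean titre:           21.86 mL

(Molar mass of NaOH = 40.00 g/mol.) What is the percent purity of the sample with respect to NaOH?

54.91 %

NaOH + HCl → NaCl + H2O
n(HCl) per titration = 0.02186 × 0.03039 = 6.643 × 10^-4 mol
n(NaOH) in each aliquot = 6.643 × 10^-4 mol (1:1 ratio)
n(NaOH) in the whole flask = 6.643 × 10^-4 × 500.0/25.00 = 0.01329 mol
mass of NaOH = 0.01329 × 40.00 = 0.5315 g
% NaOH = 0.5315 / 0.9678 × 100 = 54.91 %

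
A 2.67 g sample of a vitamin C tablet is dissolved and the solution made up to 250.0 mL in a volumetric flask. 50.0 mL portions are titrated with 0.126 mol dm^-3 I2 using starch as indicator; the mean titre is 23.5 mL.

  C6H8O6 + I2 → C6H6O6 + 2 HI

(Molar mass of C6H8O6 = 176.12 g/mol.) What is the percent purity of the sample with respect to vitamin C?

97.7 %

n(I2) per titration = 0.0235 × 0.126 = 2.96 × 10^-3 mol
n(C6H8O6) in each aliquot = 2.96 × 10^-3 mol (1:1 ratio)
n(C6H8O6) in the whole flask = 2.96 × 10^-3 × 250.0/50.0 = 0.0148 mol
mass of C6H8O6 = 0.0148 × 176.12 = 2.61 g
% C6H8O6 = 2.61 / 2.67 × 100 = 97.7 %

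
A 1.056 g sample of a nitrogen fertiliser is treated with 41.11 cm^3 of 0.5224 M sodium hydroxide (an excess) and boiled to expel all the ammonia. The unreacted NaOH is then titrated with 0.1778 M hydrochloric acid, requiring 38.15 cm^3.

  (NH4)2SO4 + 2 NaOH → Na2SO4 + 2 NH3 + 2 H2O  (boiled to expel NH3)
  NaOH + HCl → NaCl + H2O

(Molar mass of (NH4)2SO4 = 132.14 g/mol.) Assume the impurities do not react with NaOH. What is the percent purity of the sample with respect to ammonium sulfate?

91.93 %

n(NaOH) added = 0.04111 × 0.5224 = 0.02148 mol
n(HCl) used in back-titration = 0.03815 × 0.1778 = 6.783 × 10^-3 mol
n(NaOH) left over = 6.783 × 10^-3 mol (1:1 ratio)
n(NaOH) consumed by analyte = 0.02148 − 6.783 × 10^-3 = 0.01469 mol
From the 1:2 ratio, n((NH4)2SO4) = 1/2 × 0.01469 = 7.346 × 10^-3 mol
mass of (NH4)2SO4 = 7.346 × 10^-3 × 132.14 = 0.9708 g
% (NH4)2SO4 = 0.9708 / 1.056 × 100 = 91.93 %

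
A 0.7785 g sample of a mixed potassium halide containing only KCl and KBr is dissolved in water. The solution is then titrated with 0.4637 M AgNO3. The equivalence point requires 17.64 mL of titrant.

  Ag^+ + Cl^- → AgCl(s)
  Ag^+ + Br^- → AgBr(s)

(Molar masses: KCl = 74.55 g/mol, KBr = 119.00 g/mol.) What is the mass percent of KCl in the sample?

n(AgNO3) = 0.01764 × 0.4637 = 8.180 × 10^-3 mol
Let x = n(KCl), y = n(KBr).
Titrant: 1x + 1y = 8.180 × 10^-3;  mass: 74.55x + 119.00y = 0.7785
Solving, x = 4.384 × 10^-3 mol, y = 3.795 × 10^-3 mol
mass of KCl = 4.384 × 10^-3 × 74.55 = 0.3268 g
% KCl = 0.3268 / 0.7785 × 100 = 41.98 %

41.98 %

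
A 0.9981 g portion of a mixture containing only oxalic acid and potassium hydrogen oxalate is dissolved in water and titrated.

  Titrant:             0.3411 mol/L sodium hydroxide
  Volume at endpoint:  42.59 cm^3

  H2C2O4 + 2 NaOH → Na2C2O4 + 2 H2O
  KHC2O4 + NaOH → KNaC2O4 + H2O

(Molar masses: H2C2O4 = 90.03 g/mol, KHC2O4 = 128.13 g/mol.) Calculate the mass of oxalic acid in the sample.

0.4676 g

n(NaOH) = 0.04259 × 0.3411 = 0.01453 mol
Let x = n(H2C2O4), y = n(KHC2O4).
Titrant: 2x + 1y = 0.01453;  mass: 90.03x + 128.13y = 0.9981
Solving, x = 5.193 × 10^-3 mol, y = 4.141 × 10^-3 mol
mass of H2C2O4 = 5.193 × 10^-3 × 90.03 = 0.4676 g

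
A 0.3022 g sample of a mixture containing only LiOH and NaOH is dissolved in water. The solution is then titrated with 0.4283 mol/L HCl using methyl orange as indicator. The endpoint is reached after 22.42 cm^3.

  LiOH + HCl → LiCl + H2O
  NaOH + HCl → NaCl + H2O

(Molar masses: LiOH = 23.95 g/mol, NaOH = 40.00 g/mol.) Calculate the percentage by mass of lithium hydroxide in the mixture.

n(HCl) = 0.02242 × 0.4283 = 9.602 × 10^-3 mol
Let x = n(LiOH), y = n(NaOH).
Titrant: 1x + 1y = 9.602 × 10^-3;  mass: 23.95x + 40.00y = 0.3022
Solving, x = 5.103 × 10^-3 mol, y = 4.500 × 10^-3 mol
mass of LiOH = 5.103 × 10^-3 × 23.95 = 0.1222 g
% LiOH = 0.1222 / 0.3022 × 100 = 40.44 %

40.44 %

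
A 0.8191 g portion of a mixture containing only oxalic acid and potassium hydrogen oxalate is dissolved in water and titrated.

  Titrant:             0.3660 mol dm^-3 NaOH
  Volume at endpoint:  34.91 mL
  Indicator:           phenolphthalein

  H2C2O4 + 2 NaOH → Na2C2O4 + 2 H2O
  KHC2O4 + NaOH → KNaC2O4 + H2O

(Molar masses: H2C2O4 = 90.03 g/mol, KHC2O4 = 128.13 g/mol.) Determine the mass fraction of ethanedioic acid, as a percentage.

n(NaOH) = 0.03491 × 0.3660 = 0.01278 mol
Let x = n(H2C2O4), y = n(KHC2O4).
Titrant: 2x + 1y = 0.01278;  mass: 90.03x + 128.13y = 0.8191
Solving, x = 4.921 × 10^-3 mol, y = 2.935 × 10^-3 mol
mass of H2C2O4 = 4.921 × 10^-3 × 90.03 = 0.4430 g
% H2C2O4 = 0.4430 / 0.8191 × 100 = 54.09 %

54.09 %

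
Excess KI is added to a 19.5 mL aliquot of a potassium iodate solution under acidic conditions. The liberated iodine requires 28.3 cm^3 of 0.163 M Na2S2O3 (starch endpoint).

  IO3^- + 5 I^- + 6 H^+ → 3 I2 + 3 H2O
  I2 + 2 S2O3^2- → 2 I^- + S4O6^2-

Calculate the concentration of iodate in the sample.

0.0394 M

n(S2O3^2-) = 0.0283 × 0.163 = 4.61 × 10^-3 mol
n(I2) = n(S2O3^2-)/2 = 2.31 × 10^-3 mol
From the 1:3 ratio, n(IO3^-) in the aliquot = 1/3 × 2.31 × 10^-3 = 7.69 × 10^-4 mol
[IO3^-] = 7.69 × 10^-4 / 0.0195 = 0.0394 mol/L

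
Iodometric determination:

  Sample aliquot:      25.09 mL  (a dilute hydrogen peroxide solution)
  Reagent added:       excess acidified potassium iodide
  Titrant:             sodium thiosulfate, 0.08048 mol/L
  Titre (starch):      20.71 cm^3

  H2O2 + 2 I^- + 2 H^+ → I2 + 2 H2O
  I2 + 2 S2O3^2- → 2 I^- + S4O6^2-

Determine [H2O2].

n(S2O3^2-) = 0.02071 × 0.08048 = 1.667 × 10^-3 mol
n(I2) = n(S2O3^2-)/2 = 8.334 × 10^-4 mol
n(H2O2) in the aliquot = 8.334 × 10^-4 mol (1:1 ratio)
[H2O2] = 8.334 × 10^-4 / 0.02509 = 0.03322 mol/L

0.03322 mol/L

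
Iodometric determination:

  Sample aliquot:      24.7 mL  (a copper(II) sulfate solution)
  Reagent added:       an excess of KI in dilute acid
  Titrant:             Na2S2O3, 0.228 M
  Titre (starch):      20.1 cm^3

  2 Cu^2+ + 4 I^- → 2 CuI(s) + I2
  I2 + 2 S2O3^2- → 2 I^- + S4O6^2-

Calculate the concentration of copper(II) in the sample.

n(S2O3^2-) = 0.0201 × 0.228 = 4.58 × 10^-3 mol
n(I2) = n(S2O3^2-)/2 = 2.29 × 10^-3 mol
From the 2:1 ratio, n(Cu2+) in the aliquot = 2/1 × 2.29 × 10^-3 = 4.58 × 10^-3 mol
[Cu2+] = 4.58 × 10^-3 / 0.0247 = 0.186 mol/L

0.186 M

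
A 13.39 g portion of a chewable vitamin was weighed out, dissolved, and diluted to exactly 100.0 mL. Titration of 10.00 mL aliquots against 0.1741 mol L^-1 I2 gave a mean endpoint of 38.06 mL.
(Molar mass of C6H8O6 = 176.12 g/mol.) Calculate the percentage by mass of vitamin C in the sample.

C6H8O6 + I2 → C6H6O6 + 2 HI
n(I2) per titration = 0.03806 × 0.1741 = 6.626 × 10^-3 mol
n(C6H8O6) in each aliquot = 6.626 × 10^-3 mol (1:1 ratio)
n(C6H8O6) in the whole flask = 6.626 × 10^-3 × 100.0/10.00 = 0.06626 mol
mass of C6H8O6 = 0.06626 × 176.12 = 11.67 g
% C6H8O6 = 11.67 / 13.39 × 100 = 87.16 %

87.16 %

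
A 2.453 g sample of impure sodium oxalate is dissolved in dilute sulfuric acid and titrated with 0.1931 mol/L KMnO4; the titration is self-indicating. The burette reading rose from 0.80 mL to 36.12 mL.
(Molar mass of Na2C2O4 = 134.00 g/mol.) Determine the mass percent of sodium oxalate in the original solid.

93.14 %

2 MnO4^- + 5 C2O4^2- + 16 H^+ → 2 Mn^2+ + 10 CO2 + 8 H2O
n(KMnO4) = 0.03532 L × 0.1931 mol/L = 6.820 × 10^-3 mol
From the 5:2 ratio, n(Na2C2O4) = 5/2 × 6.820 × 10^-3 = 0.01705 mol
mass of Na2C2O4 = 0.01705 × 134.00 g/mol = 2.285 g
% Na2C2O4 = 2.285 / 2.453 × 100 = 93.14 %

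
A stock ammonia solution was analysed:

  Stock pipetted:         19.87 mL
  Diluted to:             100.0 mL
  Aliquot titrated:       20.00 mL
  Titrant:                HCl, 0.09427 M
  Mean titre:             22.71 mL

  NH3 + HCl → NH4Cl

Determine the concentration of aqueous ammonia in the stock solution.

0.5387 M

n(HCl) = 0.02271 × 0.09427 = 2.141 × 10^-3 mol
n(NH3) in the aliquot = 2.141 × 10^-3 mol (1:1 ratio)
[NH3]_dilute = 2.141 × 10^-3 / 0.02000 = 0.1070 mol/L
Dilution factor = 100.0 / 19.87 = 5.033
[NH3]_stock = 0.1070 × 5.033 = 0.5387 mol/L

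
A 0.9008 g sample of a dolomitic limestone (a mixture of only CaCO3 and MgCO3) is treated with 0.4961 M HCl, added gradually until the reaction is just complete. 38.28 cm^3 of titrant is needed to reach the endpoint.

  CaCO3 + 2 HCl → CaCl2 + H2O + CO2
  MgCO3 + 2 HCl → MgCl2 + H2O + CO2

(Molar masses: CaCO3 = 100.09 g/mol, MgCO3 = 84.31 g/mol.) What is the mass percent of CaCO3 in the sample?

n(HCl) = 0.03828 × 0.4961 = 0.01899 mol
Let x = n(CaCO3), y = n(MgCO3).
Titrant: 2x + 2y = 0.01899;  mass: 100.09x + 84.31y = 0.9008
Solving, x = 6.353 × 10^-3 mol, y = 3.143 × 10^-3 mol
mass of CaCO3 = 6.353 × 10^-3 × 100.09 = 0.6358 g
% CaCO3 = 0.6358 / 0.9008 × 100 = 70.59 %

70.59 %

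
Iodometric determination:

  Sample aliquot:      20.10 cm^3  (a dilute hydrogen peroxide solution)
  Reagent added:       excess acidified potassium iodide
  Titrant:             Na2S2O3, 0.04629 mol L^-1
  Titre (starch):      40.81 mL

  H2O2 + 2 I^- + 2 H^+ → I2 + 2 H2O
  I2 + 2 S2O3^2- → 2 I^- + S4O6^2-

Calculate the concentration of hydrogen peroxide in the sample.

n(S2O3^2-) = 0.04081 × 0.04629 = 1.889 × 10^-3 mol
n(I2) = n(S2O3^2-)/2 = 9.445 × 10^-4 mol
n(H2O2) in the aliquot = 9.445 × 10^-4 mol (1:1 ratio)
[H2O2] = 9.445 × 10^-4 / 0.02010 = 0.04699 mol/L

0.04699 mol/L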